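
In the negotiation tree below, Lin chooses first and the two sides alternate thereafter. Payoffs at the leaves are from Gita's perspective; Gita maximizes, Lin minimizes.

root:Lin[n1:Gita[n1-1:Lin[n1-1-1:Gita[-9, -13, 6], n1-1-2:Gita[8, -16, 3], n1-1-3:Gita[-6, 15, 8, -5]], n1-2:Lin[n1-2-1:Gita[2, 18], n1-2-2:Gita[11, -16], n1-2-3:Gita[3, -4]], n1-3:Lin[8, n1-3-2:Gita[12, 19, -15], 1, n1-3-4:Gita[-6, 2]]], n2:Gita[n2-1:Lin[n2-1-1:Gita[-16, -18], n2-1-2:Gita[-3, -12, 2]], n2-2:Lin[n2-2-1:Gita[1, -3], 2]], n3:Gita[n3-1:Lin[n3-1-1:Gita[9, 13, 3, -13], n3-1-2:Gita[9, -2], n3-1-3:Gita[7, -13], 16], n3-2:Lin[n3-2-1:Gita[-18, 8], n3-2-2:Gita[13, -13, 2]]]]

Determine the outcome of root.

n1-1-1 (Gita): max(-9, -13, 6) = 6
n1-1-2 (Gita): max(8, -16, 3) = 8
n1-1-3 (Gita): max(-6, 15, 8, -5) = 15
n1-1 (Lin): min(6, 8, 15) = 6
n1-2-1 (Gita): max(2, 18) = 18
n1-2-2 (Gita): max(11, -16) = 11
n1-2-3 (Gita): max(3, -4) = 3
n1-2 (Lin): min(18, 11, 3) = 3
n1-3-2 (Gita): max(12, 19, -15) = 19
n1-3-4 (Gita): max(-6, 2) = 2
n1-3 (Lin): min(8, 19, 1, 2) = 1
n1 (Gita): max(6, 3, 1) = 6
n2-1-1 (Gita): max(-16, -18) = -16
n2-1-2 (Gita): max(-3, -12, 2) = 2
n2-1 (Lin): min(-16, 2) = -16
n2-2-1 (Gita): max(1, -3) = 1
n2-2 (Lin): min(1, 2) = 1
n2 (Gita): max(-16, 1) = 1
n3-1-1 (Gita): max(9, 13, 3, -13) = 13
n3-1-2 (Gita): max(9, -2) = 9
n3-1-3 (Gita): max(7, -13) = 7
n3-1 (Lin): min(13, 9, 7, 16) = 7
n3-2-1 (Gita): max(-18, 8) = 8
n3-2-2 (Gita): max(13, -13, 2) = 13
n3-2 (Lin): min(8, 13) = 8
n3 (Gita): max(7, 8) = 8
root (Lin): min(6, 1, 8) = 1

1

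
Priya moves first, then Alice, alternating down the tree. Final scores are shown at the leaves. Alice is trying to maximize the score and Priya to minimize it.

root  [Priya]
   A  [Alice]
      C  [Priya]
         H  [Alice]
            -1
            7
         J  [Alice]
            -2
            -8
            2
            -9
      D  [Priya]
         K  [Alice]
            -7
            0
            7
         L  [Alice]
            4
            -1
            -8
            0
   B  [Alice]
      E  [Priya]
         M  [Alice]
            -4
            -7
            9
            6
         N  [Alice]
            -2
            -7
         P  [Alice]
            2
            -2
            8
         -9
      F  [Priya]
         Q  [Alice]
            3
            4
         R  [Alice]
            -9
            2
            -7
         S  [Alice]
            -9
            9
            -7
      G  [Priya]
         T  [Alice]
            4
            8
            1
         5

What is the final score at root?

H (Alice): max(-1, 7) = 7
J (Alice): max(-2, -8, 2, -9) = 2
C (Priya): min(7, 2) = 2
K (Alice): max(-7, 0, 7) = 7
L (Alice): max(4, -1, -8, 0) = 4
D (Priya): min(7, 4) = 4
A (Alice): max(2, 4) = 4
M (Alice): max(-4, -7, 9, 6) = 9
N (Alice): max(-2, -7) = -2
P (Alice): max(2, -2, 8) = 8
E (Priya): min(9, -2, 8, -9) = -9
Q (Alice): max(3, 4) = 4
R (Alice): max(-9, 2, -7) = 2
S (Alice): max(-9, 9, -7) = 9
F (Priya): min(4, 2, 9) = 2
T (Alice): max(4, 8, 1) = 8
G (Priya): min(8, 5) = 5
B (Alice): max(-9, 2, 5) = 5
root (Priya): min(4, 5) = 4

4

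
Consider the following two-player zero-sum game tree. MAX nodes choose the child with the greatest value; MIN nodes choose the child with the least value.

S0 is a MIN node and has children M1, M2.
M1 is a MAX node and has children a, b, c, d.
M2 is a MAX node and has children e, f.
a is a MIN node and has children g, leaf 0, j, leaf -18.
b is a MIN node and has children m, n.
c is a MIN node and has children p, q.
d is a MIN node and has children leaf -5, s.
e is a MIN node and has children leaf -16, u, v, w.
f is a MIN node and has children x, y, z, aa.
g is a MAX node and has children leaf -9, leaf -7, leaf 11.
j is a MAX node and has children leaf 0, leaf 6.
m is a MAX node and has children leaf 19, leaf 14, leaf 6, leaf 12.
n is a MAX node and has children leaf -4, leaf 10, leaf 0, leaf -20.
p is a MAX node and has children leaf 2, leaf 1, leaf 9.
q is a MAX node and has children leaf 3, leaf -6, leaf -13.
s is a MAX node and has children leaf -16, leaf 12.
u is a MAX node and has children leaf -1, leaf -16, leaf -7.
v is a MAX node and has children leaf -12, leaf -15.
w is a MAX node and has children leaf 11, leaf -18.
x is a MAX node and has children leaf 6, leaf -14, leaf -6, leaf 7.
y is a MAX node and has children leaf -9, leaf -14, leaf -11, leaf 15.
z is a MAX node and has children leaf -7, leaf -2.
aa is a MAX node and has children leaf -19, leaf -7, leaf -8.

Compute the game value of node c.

3

p (MAX): max(2, 1, 9) = 9
q (MAX): max(3, -6, -13) = 3
c (MIN): min(9, 3) = 3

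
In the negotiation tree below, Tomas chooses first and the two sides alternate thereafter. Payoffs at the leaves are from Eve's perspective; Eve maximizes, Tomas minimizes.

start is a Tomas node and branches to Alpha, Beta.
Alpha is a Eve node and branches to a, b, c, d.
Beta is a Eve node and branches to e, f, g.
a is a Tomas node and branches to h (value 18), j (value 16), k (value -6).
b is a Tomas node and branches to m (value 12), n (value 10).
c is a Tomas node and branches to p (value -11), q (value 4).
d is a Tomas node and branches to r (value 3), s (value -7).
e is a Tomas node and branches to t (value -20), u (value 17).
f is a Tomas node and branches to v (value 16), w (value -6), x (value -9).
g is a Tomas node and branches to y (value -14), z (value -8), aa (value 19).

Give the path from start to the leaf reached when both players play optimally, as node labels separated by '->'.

start -> Beta -> f -> x

a (Tomas): min(18, 16, -6) = -6
b (Tomas): min(12, 10) = 10
c (Tomas): min(-11, 4) = -11
d (Tomas): min(3, -7) = -7
Alpha (Eve): max(-6, 10, -11, -7) = 10
e (Tomas): min(-20, 17) = -20
f (Tomas): min(16, -6, -9) = -9
g (Tomas): min(-14, -8, 19) = -14
Beta (Eve): max(-20, -9, -14) = -9
start (Tomas): min(10, -9) = -9
At start, Tomas picks Beta (lowest: -9).
At Beta, Eve picks f (highest: -9).
At f, Tomas picks x (lowest: -9).
Terminal value -9.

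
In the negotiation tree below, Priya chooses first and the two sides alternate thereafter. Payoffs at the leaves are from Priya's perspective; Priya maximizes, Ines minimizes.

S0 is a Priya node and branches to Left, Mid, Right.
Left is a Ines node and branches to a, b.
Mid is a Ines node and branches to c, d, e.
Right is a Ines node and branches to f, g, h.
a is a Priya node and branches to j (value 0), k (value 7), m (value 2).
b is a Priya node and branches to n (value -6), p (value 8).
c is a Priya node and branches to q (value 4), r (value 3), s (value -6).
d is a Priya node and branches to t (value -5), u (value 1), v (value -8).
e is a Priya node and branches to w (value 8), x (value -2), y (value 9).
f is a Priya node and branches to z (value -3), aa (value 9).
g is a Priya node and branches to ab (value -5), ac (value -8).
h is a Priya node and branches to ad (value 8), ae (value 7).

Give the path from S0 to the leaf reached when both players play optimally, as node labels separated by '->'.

a (Priya): max(0, 7, 2) = 7
b (Priya): max(-6, 8) = 8
Left (Ines): min(7, 8) = 7
c (Priya): max(4, 3, -6) = 4
d (Priya): max(-5, 1, -8) = 1
e (Priya): max(8, -2, 9) = 9
Mid (Ines): min(4, 1, 9) = 1
f (Priya): max(-3, 9) = 9
g (Priya): max(-5, -8) = -5
h (Priya): max(8, 7) = 8
Right (Ines): min(9, -5, 8) = -5
S0 (Priya): max(7, 1, -5) = 7
At S0, Priya picks Left (highest: 7).
At Left, Ines picks a (lowest: 7).
At a, Priya picks k (highest: 7).
Terminal value 7.

S0 -> Left -> a -> k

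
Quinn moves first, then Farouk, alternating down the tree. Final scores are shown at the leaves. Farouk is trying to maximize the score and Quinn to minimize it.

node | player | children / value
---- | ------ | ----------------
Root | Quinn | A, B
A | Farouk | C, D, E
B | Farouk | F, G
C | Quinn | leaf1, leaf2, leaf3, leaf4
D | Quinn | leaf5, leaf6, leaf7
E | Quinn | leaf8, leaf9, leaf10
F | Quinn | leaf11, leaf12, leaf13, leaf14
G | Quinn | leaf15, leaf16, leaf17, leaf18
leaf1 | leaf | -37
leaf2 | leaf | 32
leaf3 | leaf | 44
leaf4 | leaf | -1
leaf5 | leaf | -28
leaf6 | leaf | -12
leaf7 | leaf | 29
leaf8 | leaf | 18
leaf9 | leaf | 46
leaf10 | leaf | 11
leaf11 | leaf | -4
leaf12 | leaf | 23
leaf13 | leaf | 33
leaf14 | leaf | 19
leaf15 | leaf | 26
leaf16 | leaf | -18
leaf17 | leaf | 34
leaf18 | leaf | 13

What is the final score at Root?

C (Quinn): min(-37, 32, 44, -1) = -37
D (Quinn): min(-28, -12, 29) = -28
E (Quinn): min(18, 46, 11) = 11
A (Farouk): max(-37, -28, 11) = 11
F (Quinn): min(-4, 23, 33, 19) = -4
G (Quinn): min(26, -18, 34, 13) = -18
B (Farouk): max(-4, -18) = -4
Root (Quinn): min(11, -4) = -4

-4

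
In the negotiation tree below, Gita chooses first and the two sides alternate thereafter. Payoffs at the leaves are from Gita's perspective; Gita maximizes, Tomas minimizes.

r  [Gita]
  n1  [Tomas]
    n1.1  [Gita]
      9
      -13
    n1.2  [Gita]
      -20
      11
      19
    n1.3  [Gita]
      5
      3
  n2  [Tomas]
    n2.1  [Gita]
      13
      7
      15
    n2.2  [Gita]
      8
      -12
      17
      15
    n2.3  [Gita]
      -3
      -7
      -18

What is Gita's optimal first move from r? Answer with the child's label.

n1

n1.1 (Gita): max(9, -13) = 9
n1.2 (Gita): max(-20, 11, 19) = 19
n1.3 (Gita): max(5, 3) = 5
n1 (Tomas): min(9, 19, 5) = 5
n2.1 (Gita): max(13, 7, 15) = 15
n2.2 (Gita): max(8, -12, 17, 15) = 17
n2.3 (Gita): max(-3, -7, -18) = -3
n2 (Tomas): min(15, 17, -3) = -3
r (Gita): max(5, -3) = 5
Gita at r wants the highest of {n1=5, n2=-3}, so chooses n1.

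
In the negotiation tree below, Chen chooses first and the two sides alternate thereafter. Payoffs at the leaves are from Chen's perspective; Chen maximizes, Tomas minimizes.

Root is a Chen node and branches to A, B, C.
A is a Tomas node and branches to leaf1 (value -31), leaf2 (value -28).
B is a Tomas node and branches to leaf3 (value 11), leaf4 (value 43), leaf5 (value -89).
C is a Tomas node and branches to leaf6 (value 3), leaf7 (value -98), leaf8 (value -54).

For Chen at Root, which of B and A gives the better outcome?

B (Tomas): min(11, 43, -89) = -89
A (Tomas): min(-31, -28) = -31
Chen prefers the higher value; B=-89, A=-31. A is better since -31 > -89.

A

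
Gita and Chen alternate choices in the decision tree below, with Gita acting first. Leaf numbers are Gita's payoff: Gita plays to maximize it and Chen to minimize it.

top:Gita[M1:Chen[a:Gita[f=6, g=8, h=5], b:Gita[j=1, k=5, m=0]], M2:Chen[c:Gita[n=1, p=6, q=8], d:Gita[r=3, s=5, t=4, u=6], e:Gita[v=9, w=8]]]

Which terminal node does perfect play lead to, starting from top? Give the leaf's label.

a (Gita): max(6, 8, 5) = 8
b (Gita): max(1, 5, 0) = 5
M1 (Chen): min(8, 5) = 5
c (Gita): max(1, 6, 8) = 8
d (Gita): max(3, 5, 4, 6) = 6
e (Gita): max(9, 8) = 9
M2 (Chen): min(8, 6, 9) = 6
top (Gita): max(5, 6) = 6
At top, Gita picks M2 (highest: 6).
At M2, Chen picks d (lowest: 6).
At d, Gita picks u (highest: 6).
Terminal value 6.

u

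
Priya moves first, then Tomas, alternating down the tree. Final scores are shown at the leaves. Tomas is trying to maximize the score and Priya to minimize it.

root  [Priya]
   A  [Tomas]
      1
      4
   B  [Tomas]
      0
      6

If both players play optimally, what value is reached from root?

A (Tomas): max(1, 4) = 4
B (Tomas): max(0, 6) = 6
root (Priya): min(4, 6) = 4

4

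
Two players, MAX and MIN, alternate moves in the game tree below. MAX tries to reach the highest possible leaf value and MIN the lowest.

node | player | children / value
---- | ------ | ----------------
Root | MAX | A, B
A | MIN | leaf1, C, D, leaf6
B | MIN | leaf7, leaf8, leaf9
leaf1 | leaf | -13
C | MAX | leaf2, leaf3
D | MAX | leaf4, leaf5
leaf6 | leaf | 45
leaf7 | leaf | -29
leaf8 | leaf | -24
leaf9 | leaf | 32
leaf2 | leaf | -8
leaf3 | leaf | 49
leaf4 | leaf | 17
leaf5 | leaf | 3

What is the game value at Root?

C (MAX): max(-8, 49) = 49
D (MAX): max(17, 3) = 17
A (MIN): min(-13, 49, 17, 45) = -13
B (MIN): min(-29, -24, 32) = -29
Root (MAX): max(-13, -29) = -13

-13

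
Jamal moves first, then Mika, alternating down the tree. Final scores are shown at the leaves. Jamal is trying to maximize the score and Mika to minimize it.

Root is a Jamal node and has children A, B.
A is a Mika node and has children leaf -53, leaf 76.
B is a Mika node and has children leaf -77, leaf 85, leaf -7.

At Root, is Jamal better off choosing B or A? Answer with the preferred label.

B (Mika): min(-77, 85, -7) = -77
A (Mika): min(-53, 76) = -53
Jamal prefers the higher value; B=-77, A=-53. A is better since -53 > -77.

A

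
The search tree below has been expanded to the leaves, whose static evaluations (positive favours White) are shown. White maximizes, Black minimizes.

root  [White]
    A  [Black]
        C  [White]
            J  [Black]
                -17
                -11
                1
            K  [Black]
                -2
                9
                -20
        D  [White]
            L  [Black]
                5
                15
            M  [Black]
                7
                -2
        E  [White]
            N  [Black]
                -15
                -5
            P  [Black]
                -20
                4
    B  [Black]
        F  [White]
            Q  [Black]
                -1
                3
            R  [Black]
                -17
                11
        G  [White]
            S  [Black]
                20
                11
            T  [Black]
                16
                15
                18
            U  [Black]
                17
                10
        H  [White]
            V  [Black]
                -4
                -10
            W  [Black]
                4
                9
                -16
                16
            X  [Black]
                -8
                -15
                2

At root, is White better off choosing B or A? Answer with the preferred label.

B

Q (Black): min(-1, 3) = -1
R (Black): min(-17, 11) = -17
F (White): max(-1, -17) = -1
S (Black): min(20, 11) = 11
T (Black): min(16, 15, 18) = 15
U (Black): min(17, 10) = 10
G (White): max(11, 15, 10) = 15
V (Black): min(-4, -10) = -10
W (Black): min(4, 9, -16, 16) = -16
X (Black): min(-8, -15, 2) = -15
H (White): max(-10, -16, -15) = -10
B (Black): min(-1, 15, -10) = -10
J (Black): min(-17, -11, 1) = -17
K (Black): min(-2, 9, -20) = -20
C (White): max(-17, -20) = -17
L (Black): min(5, 15) = 5
M (Black): min(7, -2) = -2
D (White): max(5, -2) = 5
N (Black): min(-15, -5) = -15
P (Black): min(-20, 4) = -20
E (White): max(-15, -20) = -15
A (Black): min(-17, 5, -15) = -17
White prefers the higher value; B=-10, A=-17. B is better since -10 > -17.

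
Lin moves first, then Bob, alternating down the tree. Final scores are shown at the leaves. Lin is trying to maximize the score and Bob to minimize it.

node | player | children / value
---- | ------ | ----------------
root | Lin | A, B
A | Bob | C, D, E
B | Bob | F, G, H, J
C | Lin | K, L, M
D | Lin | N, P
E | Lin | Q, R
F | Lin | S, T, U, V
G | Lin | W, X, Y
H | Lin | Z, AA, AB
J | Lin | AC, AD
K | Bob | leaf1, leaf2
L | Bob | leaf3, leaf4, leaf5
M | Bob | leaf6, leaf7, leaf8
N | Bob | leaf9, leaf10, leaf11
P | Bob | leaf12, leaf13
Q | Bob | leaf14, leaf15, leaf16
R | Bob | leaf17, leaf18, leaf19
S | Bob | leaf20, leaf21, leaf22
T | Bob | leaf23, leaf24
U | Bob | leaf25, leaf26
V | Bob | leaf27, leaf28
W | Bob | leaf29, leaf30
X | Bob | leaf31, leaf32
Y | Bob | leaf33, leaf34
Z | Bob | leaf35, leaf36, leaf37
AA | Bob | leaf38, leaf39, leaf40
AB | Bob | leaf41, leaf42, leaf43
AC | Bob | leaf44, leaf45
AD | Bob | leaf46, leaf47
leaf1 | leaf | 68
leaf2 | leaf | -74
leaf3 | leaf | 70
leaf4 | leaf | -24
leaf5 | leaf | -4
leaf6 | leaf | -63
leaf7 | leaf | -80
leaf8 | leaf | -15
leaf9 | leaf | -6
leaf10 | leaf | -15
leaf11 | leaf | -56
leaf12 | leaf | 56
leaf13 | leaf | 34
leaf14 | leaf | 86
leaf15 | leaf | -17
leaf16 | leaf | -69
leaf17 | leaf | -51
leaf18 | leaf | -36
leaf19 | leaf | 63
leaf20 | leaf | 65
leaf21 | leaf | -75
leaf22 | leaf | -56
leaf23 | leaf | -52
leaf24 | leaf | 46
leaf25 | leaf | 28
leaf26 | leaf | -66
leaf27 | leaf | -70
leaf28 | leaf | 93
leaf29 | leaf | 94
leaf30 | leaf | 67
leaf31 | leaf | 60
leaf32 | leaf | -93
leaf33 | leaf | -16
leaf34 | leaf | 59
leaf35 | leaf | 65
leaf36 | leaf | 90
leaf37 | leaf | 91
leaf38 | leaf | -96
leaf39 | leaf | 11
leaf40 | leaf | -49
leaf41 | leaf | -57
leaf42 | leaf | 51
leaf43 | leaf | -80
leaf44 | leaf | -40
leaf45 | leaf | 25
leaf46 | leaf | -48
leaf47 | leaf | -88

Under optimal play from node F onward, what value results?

S (Bob): min(65, -75, -56) = -75
T (Bob): min(-52, 46) = -52
U (Bob): min(28, -66) = -66
V (Bob): min(-70, 93) = -70
F (Lin): max(-75, -52, -66, -70) = -52

-52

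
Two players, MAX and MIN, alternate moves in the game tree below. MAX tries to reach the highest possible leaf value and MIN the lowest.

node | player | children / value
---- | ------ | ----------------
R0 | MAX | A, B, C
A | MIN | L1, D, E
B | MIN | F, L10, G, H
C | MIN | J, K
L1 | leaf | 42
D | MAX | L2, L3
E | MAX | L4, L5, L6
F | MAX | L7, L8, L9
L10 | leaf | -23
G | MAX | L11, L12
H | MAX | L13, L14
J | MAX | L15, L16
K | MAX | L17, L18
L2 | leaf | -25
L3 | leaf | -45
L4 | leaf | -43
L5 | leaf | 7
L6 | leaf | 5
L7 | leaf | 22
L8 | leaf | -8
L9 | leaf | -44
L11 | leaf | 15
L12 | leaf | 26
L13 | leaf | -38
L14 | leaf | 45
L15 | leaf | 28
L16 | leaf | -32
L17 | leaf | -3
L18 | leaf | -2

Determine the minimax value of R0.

D (MAX): max(-25, -45) = -25
E (MAX): max(-43, 7, 5) = 7
A (MIN): min(42, -25, 7) = -25
F (MAX): max(22, -8, -44) = 22
G (MAX): max(15, 26) = 26
H (MAX): max(-38, 45) = 45
B (MIN): min(22, -23, 26, 45) = -23
J (MAX): max(28, -32) = 28
K (MAX): max(-3, -2) = -2
C (MIN): min(28, -2) = -2
R0 (MAX): max(-25, -23, -2) = -2

-2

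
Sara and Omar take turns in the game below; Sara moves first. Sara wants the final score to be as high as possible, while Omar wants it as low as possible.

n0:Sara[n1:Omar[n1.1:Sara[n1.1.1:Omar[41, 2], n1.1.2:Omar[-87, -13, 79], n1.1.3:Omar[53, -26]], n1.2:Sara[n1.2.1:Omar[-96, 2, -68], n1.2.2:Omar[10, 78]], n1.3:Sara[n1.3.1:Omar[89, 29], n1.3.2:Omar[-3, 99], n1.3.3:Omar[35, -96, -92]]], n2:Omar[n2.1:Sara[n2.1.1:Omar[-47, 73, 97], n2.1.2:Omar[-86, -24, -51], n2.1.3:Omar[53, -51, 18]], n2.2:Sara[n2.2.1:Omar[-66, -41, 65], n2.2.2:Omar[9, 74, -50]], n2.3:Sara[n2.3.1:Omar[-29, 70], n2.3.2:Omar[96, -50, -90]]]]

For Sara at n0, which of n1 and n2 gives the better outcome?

n1.1.1 (Omar): min(41, 2) = 2
n1.1.2 (Omar): min(-87, -13, 79) = -87
n1.1.3 (Omar): min(53, -26) = -26
n1.1 (Sara): max(2, -87, -26) = 2
n1.2.1 (Omar): min(-96, 2, -68) = -96
n1.2.2 (Omar): min(10, 78) = 10
n1.2 (Sara): max(-96, 10) = 10
n1.3.1 (Omar): min(89, 29) = 29
n1.3.2 (Omar): min(-3, 99) = -3
n1.3.3 (Omar): min(35, -96, -92) = -96
n1.3 (Sara): max(29, -3, -96) = 29
n1 (Omar): min(2, 10, 29) = 2
n2.1.1 (Omar): min(-47, 73, 97) = -47
n2.1.2 (Omar): min(-86, -24, -51) = -86
n2.1.3 (Omar): min(53, -51, 18) = -51
n2.1 (Sara): max(-47, -86, -51) = -47
n2.2.1 (Omar): min(-66, -41, 65) = -66
n2.2.2 (Omar): min(9, 74, -50) = -50
n2.2 (Sara): max(-66, -50) = -50
n2.3.1 (Omar): min(-29, 70) = -29
n2.3.2 (Omar): min(96, -50, -90) = -90
n2.3 (Sara): max(-29, -90) = -29
n2 (Omar): min(-47, -50, -29) = -50
Sara prefers the higher value; n1=2, n2=-50. n1 is better since 2 > -50.

n1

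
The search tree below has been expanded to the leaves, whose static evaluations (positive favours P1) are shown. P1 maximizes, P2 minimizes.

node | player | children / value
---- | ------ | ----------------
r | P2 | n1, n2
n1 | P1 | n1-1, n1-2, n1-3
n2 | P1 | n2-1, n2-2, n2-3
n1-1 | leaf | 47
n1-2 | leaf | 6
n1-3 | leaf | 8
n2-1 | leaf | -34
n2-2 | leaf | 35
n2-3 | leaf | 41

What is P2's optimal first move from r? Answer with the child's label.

n1 (P1): max(47, 6, 8) = 47
n2 (P1): max(-34, 35, 41) = 41
r (P2): min(47, 41) = 41
P2 at r wants the lowest of {n1=47, n2=41}, so chooses n2.

n2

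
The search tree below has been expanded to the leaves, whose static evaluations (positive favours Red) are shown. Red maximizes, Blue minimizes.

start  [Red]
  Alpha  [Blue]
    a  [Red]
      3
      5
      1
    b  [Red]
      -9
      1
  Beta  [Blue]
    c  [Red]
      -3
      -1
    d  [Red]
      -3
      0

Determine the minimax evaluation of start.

a (Red): max(3, 5, 1) = 5
b (Red): max(-9, 1) = 1
Alpha (Blue): min(5, 1) = 1
c (Red): max(-3, -1) = -1
d (Red): max(-3, 0) = 0
Beta (Blue): min(-1, 0) = -1
start (Red): max(1, -1) = 1

1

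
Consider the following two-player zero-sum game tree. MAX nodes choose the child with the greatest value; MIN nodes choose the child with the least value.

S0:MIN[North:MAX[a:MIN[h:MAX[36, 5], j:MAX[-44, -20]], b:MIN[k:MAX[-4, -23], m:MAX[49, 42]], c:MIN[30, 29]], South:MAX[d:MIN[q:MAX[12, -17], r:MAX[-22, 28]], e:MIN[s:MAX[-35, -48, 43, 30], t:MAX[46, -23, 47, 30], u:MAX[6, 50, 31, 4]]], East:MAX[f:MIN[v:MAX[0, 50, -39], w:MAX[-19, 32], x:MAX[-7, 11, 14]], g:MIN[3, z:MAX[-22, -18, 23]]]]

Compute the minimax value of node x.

x (MAX): max(-7, 11, 14) = 14

14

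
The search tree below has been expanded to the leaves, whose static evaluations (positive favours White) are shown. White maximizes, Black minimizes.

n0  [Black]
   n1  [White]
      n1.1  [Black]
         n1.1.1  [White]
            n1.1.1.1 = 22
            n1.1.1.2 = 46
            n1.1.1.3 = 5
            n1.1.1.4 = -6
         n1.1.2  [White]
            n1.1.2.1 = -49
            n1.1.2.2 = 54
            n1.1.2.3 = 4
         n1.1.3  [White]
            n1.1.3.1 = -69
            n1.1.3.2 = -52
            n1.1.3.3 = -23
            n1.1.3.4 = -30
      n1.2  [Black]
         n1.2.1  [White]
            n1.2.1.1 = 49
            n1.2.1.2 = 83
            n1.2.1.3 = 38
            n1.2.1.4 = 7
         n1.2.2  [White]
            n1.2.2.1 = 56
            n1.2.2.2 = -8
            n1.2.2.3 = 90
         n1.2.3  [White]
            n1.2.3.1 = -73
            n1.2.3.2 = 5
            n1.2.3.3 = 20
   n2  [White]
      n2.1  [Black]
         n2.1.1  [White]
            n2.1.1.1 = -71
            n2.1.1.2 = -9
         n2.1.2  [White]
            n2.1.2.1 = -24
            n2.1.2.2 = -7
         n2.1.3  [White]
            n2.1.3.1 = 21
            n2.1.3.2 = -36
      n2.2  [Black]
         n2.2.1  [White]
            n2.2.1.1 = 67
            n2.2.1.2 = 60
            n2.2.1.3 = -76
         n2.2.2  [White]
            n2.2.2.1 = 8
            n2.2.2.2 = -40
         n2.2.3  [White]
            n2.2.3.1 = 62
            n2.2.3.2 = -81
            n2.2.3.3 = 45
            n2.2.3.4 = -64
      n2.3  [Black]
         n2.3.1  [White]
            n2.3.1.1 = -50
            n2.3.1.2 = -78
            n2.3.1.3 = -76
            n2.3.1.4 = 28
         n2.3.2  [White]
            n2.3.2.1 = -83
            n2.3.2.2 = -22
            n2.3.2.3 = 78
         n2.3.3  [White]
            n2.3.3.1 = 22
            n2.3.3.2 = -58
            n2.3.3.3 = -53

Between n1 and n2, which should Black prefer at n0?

n1

n1.1.1 (White): max(22, 46, 5, -6) = 46
n1.1.2 (White): max(-49, 54, 4) = 54
n1.1.3 (White): max(-69, -52, -23, -30) = -23
n1.1 (Black): min(46, 54, -23) = -23
n1.2.1 (White): max(49, 83, 38, 7) = 83
n1.2.2 (White): max(56, -8, 90) = 90
n1.2.3 (White): max(-73, 5, 20) = 20
n1.2 (Black): min(83, 90, 20) = 20
n1 (White): max(-23, 20) = 20
n2.1.1 (White): max(-71, -9) = -9
n2.1.2 (White): max(-24, -7) = -7
n2.1.3 (White): max(21, -36) = 21
n2.1 (Black): min(-9, -7, 21) = -9
n2.2.1 (White): max(67, 60, -76) = 67
n2.2.2 (White): max(8, -40) = 8
n2.2.3 (White): max(62, -81, 45, -64) = 62
n2.2 (Black): min(67, 8, 62) = 8
n2.3.1 (White): max(-50, -78, -76, 28) = 28
n2.3.2 (White): max(-83, -22, 78) = 78
n2.3.3 (White): max(22, -58, -53) = 22
n2.3 (Black): min(28, 78, 22) = 22
n2 (White): max(-9, 8, 22) = 22
Black prefers the lower value; n1=20, n2=22. n1 is better since 20 < 22.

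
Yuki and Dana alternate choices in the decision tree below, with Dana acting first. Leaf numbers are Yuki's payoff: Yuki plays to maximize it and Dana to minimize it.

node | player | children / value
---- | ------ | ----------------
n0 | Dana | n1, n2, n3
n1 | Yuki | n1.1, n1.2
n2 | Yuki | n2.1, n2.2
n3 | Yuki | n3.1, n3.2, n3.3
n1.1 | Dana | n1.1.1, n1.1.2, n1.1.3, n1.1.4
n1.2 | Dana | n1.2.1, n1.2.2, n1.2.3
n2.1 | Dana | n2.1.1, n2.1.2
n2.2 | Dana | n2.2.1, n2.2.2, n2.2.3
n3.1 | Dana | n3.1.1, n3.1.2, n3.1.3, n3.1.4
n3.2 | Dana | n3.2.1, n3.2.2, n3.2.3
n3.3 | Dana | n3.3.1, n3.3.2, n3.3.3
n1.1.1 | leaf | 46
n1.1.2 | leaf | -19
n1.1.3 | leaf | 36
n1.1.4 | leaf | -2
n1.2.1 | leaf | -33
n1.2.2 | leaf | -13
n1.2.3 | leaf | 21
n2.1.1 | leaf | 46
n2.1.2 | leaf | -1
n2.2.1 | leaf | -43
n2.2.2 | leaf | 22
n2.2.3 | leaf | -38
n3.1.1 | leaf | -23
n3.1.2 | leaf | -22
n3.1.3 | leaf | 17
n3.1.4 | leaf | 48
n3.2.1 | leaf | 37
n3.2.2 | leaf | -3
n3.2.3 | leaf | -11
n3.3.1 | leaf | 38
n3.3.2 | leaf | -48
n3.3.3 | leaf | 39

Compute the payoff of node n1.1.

n1.1 (Dana): min(46, -19, 36, -2) = -19

-19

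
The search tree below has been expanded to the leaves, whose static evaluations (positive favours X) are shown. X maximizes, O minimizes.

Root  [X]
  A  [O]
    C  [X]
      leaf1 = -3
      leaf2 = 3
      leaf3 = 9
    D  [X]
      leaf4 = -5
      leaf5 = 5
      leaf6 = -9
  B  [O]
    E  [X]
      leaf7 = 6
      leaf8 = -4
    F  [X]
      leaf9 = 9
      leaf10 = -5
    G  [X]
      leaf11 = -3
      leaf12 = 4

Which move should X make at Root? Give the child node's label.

C (X): max(-3, 3, 9) = 9
D (X): max(-5, 5, -9) = 5
A (O): min(9, 5) = 5
E (X): max(6, -4) = 6
F (X): max(9, -5) = 9
G (X): max(-3, 4) = 4
B (O): min(6, 9, 4) = 4
Root (X): max(5, 4) = 5
X at Root wants the highest of {A=5, B=4}, so chooses A.

A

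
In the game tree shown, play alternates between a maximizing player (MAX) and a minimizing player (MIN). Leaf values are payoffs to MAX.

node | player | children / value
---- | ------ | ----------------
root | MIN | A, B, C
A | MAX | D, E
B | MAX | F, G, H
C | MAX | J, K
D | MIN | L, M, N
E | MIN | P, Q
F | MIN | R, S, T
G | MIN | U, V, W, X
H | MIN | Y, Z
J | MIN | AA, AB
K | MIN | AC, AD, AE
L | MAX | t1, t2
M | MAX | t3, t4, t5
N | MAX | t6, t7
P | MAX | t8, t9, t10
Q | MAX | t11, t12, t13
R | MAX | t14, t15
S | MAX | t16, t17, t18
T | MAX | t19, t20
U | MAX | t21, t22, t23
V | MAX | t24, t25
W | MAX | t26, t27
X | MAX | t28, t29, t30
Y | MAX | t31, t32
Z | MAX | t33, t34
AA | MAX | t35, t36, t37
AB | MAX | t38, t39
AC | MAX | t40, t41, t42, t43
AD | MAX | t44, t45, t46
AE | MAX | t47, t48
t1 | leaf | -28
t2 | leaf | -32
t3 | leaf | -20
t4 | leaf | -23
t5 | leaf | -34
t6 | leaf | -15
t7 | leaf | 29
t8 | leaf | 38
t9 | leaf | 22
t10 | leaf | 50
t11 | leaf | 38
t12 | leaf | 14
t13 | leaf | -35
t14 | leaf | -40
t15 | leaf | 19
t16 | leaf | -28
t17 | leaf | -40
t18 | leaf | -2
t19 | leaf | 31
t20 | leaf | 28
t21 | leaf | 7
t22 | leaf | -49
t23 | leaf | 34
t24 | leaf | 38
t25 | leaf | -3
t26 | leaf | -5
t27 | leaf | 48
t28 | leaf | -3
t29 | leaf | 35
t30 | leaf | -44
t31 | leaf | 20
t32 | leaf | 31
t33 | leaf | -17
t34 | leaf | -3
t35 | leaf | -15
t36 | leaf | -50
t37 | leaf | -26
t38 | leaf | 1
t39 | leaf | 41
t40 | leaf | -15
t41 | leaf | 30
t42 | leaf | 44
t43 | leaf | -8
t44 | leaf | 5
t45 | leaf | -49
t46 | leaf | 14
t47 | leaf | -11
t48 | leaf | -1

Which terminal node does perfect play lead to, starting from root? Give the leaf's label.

L (MAX): max(-28, -32) = -28
M (MAX): max(-20, -23, -34) = -20
N (MAX): max(-15, 29) = 29
D (MIN): min(-28, -20, 29) = -28
P (MAX): max(38, 22, 50) = 50
Q (MAX): max(38, 14, -35) = 38
E (MIN): min(50, 38) = 38
A (MAX): max(-28, 38) = 38
R (MAX): max(-40, 19) = 19
S (MAX): max(-28, -40, -2) = -2
T (MAX): max(31, 28) = 31
F (MIN): min(19, -2, 31) = -2
U (MAX): max(7, -49, 34) = 34
V (MAX): max(38, -3) = 38
W (MAX): max(-5, 48) = 48
X (MAX): max(-3, 35, -44) = 35
G (MIN): min(34, 38, 48, 35) = 34
Y (MAX): max(20, 31) = 31
Z (MAX): max(-17, -3) = -3
H (MIN): min(31, -3) = -3
B (MAX): max(-2, 34, -3) = 34
AA (MAX): max(-15, -50, -26) = -15
AB (MAX): max(1, 41) = 41
J (MIN): min(-15, 41) = -15
AC (MAX): max(-15, 30, 44, -8) = 44
AD (MAX): max(5, -49, 14) = 14
AE (MAX): max(-11, -1) = -1
K (MIN): min(44, 14, -1) = -1
C (MAX): max(-15, -1) = -1
root (MIN): min(38, 34, -1) = -1
At root, MIN picks C (lowest: -1).
At C, MAX picks K (highest: -1).
At K, MIN picks AE (lowest: -1).
At AE, MAX picks t48 (highest: -1).
Terminal value -1.

t48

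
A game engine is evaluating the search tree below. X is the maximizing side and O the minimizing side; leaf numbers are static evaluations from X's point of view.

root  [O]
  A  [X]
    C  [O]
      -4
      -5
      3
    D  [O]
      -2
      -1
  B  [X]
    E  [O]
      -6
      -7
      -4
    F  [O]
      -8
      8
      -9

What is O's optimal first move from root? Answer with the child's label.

C (O): min(-4, -5, 3) = -5
D (O): min(-2, -1) = -2
A (X): max(-5, -2) = -2
E (O): min(-6, -7, -4) = -7
F (O): min(-8, 8, -9) = -9
B (X): max(-7, -9) = -7
root (O): min(-2, -7) = -7
O at root wants the lowest of {A=-2, B=-7}, so chooses B.

B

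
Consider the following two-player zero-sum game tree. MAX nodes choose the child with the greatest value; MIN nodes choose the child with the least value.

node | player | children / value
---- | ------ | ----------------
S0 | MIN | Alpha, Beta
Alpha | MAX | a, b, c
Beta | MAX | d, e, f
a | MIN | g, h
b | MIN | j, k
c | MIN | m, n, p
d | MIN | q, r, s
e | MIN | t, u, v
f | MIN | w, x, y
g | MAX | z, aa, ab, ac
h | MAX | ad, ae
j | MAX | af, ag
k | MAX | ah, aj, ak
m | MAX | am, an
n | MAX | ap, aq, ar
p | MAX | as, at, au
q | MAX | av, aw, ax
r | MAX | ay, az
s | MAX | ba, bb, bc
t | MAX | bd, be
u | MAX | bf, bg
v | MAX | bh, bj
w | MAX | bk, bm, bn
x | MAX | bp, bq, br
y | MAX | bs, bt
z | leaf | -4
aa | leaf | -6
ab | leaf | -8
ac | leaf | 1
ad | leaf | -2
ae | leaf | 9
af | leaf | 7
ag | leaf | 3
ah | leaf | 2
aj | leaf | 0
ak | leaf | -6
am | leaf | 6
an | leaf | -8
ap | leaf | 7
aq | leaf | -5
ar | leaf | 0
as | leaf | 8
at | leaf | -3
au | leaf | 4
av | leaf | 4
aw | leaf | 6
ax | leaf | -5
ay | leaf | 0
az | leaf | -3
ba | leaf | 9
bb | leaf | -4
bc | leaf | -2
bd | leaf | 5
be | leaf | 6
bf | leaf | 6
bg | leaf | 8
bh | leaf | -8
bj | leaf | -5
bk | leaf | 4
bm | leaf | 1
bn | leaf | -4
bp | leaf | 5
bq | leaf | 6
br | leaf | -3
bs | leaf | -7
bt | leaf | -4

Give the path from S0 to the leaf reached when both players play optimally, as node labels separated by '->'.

g (MAX): max(-4, -6, -8, 1) = 1
h (MAX): max(-2, 9) = 9
a (MIN): min(1, 9) = 1
j (MAX): max(7, 3) = 7
k (MAX): max(2, 0, -6) = 2
b (MIN): min(7, 2) = 2
m (MAX): max(6, -8) = 6
n (MAX): max(7, -5, 0) = 7
p (MAX): max(8, -3, 4) = 8
c (MIN): min(6, 7, 8) = 6
Alpha (MAX): max(1, 2, 6) = 6
q (MAX): max(4, 6, -5) = 6
r (MAX): max(0, -3) = 0
s (MAX): max(9, -4, -2) = 9
d (MIN): min(6, 0, 9) = 0
t (MAX): max(5, 6) = 6
u (MAX): max(6, 8) = 8
v (MAX): max(-8, -5) = -5
e (MIN): min(6, 8, -5) = -5
w (MAX): max(4, 1, -4) = 4
x (MAX): max(5, 6, -3) = 6
y (MAX): max(-7, -4) = -4
f (MIN): min(4, 6, -4) = -4
Beta (MAX): max(0, -5, -4) = 0
S0 (MIN): min(6, 0) = 0
At S0, MIN picks Beta (lowest: 0).
At Beta, MAX picks d (highest: 0).
At d, MIN picks r (lowest: 0).
At r, MAX picks ay (highest: 0).
Terminal value 0.

S0 -> Beta -> d -> r -> ay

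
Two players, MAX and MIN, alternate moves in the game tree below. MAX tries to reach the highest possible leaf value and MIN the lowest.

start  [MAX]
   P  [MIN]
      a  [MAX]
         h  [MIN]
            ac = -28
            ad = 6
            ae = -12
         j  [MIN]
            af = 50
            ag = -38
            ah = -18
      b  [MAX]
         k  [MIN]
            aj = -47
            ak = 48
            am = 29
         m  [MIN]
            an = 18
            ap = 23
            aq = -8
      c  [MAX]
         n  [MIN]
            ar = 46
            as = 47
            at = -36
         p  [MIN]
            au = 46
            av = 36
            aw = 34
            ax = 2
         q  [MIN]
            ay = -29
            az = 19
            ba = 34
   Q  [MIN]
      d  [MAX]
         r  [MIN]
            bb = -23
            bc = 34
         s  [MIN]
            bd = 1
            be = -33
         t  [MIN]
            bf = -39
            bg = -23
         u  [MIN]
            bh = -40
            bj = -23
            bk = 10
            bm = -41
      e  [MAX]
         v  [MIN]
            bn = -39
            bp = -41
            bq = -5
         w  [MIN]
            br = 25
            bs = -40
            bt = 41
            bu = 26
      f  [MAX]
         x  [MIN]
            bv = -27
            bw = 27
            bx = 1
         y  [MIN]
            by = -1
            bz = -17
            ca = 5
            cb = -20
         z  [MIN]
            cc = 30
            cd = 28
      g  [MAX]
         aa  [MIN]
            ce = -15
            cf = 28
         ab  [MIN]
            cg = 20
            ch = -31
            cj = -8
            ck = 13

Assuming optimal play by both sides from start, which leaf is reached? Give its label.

ac

h (MIN): min(-28, 6, -12) = -28
j (MIN): min(50, -38, -18) = -38
a (MAX): max(-28, -38) = -28
k (MIN): min(-47, 48, 29) = -47
m (MIN): min(18, 23, -8) = -8
b (MAX): max(-47, -8) = -8
n (MIN): min(46, 47, -36) = -36
p (MIN): min(46, 36, 34, 2) = 2
q (MIN): min(-29, 19, 34) = -29
c (MAX): max(-36, 2, -29) = 2
P (MIN): min(-28, -8, 2) = -28
r (MIN): min(-23, 34) = -23
s (MIN): min(1, -33) = -33
t (MIN): min(-39, -23) = -39
u (MIN): min(-40, -23, 10, -41) = -41
d (MAX): max(-23, -33, -39, -41) = -23
v (MIN): min(-39, -41, -5) = -41
w (MIN): min(25, -40, 41, 26) = -40
e (MAX): max(-41, -40) = -40
x (MIN): min(-27, 27, 1) = -27
y (MIN): min(-1, -17, 5, -20) = -20
z (MIN): min(30, 28) = 28
f (MAX): max(-27, -20, 28) = 28
aa (MIN): min(-15, 28) = -15
ab (MIN): min(20, -31, -8, 13) = -31
g (MAX): max(-15, -31) = -15
Q (MIN): min(-23, -40, 28, -15) = -40
start (MAX): max(-28, -40) = -28
At start, MAX picks P (highest: -28).
At P, MIN picks a (lowest: -28).
At a, MAX picks h (highest: -28).
At h, MIN picks ac (lowest: -28).
Terminal value -28.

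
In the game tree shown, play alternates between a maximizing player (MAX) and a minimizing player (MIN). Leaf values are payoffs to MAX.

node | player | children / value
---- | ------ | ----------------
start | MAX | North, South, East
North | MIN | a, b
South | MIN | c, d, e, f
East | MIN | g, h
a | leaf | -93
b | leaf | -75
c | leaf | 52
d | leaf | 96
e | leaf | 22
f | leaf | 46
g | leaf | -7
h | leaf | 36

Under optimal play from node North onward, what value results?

-93

North (MIN): min(-93, -75) = -93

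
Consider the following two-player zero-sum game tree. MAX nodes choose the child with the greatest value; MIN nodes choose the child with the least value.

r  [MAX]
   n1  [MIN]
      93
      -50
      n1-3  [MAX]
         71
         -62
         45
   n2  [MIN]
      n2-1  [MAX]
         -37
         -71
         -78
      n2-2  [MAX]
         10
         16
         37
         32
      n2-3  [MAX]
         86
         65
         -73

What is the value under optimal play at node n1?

n1-3 (MAX): max(71, -62, 45) = 71
n1 (MIN): min(93, -50, 71) = -50

-50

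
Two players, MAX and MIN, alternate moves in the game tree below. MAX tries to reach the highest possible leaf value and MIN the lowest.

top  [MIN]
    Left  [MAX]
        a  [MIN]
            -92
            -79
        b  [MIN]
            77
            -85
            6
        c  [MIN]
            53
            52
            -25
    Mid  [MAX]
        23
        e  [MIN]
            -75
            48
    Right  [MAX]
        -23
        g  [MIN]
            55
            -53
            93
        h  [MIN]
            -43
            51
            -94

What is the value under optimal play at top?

-25

a (MIN): min(-92, -79) = -92
b (MIN): min(77, -85, 6) = -85
c (MIN): min(53, 52, -25) = -25
Left (MAX): max(-92, -85, -25) = -25
e (MIN): min(-75, 48) = -75
Mid (MAX): max(23, -75) = 23
g (MIN): min(55, -53, 93) = -53
h (MIN): min(-43, 51, -94) = -94
Right (MAX): max(-23, -53, -94) = -23
top (MIN): min(-25, 23, -23) = -25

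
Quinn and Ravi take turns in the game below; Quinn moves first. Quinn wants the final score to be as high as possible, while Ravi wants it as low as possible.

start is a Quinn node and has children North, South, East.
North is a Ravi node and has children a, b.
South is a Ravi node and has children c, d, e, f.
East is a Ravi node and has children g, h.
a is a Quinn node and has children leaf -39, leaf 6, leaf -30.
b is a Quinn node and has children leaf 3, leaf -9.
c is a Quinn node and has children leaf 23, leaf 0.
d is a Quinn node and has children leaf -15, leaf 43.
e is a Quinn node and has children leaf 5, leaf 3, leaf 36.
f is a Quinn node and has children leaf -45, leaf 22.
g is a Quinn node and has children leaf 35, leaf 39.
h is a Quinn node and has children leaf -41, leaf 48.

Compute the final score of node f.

f (Quinn): max(-45, 22) = 22

22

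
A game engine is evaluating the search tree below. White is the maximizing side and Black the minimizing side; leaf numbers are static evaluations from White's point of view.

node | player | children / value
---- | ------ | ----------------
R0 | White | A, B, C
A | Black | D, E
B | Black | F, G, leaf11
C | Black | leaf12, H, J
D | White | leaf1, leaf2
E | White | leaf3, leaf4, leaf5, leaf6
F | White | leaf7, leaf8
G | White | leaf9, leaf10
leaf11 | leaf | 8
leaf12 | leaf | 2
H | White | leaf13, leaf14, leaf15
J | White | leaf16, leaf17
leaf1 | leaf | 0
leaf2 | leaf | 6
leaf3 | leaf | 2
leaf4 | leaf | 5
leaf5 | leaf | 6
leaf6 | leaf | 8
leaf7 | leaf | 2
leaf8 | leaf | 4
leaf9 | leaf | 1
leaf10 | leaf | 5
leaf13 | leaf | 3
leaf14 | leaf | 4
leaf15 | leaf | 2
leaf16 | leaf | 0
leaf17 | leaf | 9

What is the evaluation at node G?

5

G (White): max(1, 5) = 5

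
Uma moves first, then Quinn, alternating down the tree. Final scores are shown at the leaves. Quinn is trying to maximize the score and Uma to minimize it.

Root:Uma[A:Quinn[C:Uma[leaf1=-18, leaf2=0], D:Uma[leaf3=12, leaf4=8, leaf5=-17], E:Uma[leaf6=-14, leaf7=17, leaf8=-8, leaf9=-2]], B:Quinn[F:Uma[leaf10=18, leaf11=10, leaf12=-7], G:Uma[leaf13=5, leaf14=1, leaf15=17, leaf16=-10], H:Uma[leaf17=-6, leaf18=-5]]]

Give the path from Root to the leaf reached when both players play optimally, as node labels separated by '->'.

Root -> A -> E -> leaf6

C (Uma): min(-18, 0) = -18
D (Uma): min(12, 8, -17) = -17
E (Uma): min(-14, 17, -8, -2) = -14
A (Quinn): max(-18, -17, -14) = -14
F (Uma): min(18, 10, -7) = -7
G (Uma): min(5, 1, 17, -10) = -10
H (Uma): min(-6, -5) = -6
B (Quinn): max(-7, -10, -6) = -6
Root (Uma): min(-14, -6) = -14
At Root, Uma picks A (lowest: -14).
At A, Quinn picks E (highest: -14).
At E, Uma picks leaf6 (lowest: -14).
Terminal value -14.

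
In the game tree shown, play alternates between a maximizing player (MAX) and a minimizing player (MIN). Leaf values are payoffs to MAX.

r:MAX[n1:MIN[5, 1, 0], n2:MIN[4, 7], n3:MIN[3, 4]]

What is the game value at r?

n1 (MIN): min(5, 1, 0) = 0
n2 (MIN): min(4, 7) = 4
n3 (MIN): min(3, 4) = 3
r (MAX): max(0, 4, 3) = 4

4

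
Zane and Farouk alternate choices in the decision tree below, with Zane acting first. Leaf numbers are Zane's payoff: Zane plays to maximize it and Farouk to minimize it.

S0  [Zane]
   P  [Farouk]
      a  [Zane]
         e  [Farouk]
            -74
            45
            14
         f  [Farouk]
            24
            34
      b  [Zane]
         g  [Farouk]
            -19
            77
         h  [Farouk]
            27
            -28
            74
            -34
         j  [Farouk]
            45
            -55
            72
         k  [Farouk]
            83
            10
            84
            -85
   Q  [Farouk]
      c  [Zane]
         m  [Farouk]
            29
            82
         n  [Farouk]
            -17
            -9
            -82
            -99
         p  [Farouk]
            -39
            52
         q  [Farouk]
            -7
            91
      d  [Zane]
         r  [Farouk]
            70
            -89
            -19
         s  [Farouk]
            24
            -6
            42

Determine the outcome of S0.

-6

e (Farouk): min(-74, 45, 14) = -74
f (Farouk): min(24, 34) = 24
a (Zane): max(-74, 24) = 24
g (Farouk): min(-19, 77) = -19
h (Farouk): min(27, -28, 74, -34) = -34
j (Farouk): min(45, -55, 72) = -55
k (Farouk): min(83, 10, 84, -85) = -85
b (Zane): max(-19, -34, -55, -85) = -19
P (Farouk): min(24, -19) = -19
m (Farouk): min(29, 82) = 29
n (Farouk): min(-17, -9, -82, -99) = -99
p (Farouk): min(-39, 52) = -39
q (Farouk): min(-7, 91) = -7
c (Zane): max(29, -99, -39, -7) = 29
r (Farouk): min(70, -89, -19) = -89
s (Farouk): min(24, -6, 42) = -6
d (Zane): max(-89, -6) = -6
Q (Farouk): min(29, -6) = -6
S0 (Zane): max(-19, -6) = -6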